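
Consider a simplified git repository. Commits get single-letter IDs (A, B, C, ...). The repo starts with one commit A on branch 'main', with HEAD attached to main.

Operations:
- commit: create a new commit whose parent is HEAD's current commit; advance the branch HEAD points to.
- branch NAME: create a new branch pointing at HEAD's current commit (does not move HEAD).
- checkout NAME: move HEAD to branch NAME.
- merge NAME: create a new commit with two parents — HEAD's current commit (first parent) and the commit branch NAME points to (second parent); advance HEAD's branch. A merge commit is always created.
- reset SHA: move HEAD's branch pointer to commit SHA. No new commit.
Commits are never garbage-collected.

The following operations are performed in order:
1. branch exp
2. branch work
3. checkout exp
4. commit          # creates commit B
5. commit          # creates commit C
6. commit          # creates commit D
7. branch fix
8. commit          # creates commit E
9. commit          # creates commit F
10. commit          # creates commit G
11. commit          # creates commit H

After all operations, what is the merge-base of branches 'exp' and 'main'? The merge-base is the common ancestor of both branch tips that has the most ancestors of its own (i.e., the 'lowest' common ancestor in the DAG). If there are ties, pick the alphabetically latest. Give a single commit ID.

After op 1 (branch): HEAD=main@A [exp=A main=A]
After op 2 (branch): HEAD=main@A [exp=A main=A work=A]
After op 3 (checkout): HEAD=exp@A [exp=A main=A work=A]
After op 4 (commit): HEAD=exp@B [exp=B main=A work=A]
After op 5 (commit): HEAD=exp@C [exp=C main=A work=A]
After op 6 (commit): HEAD=exp@D [exp=D main=A work=A]
After op 7 (branch): HEAD=exp@D [exp=D fix=D main=A work=A]
After op 8 (commit): HEAD=exp@E [exp=E fix=D main=A work=A]
After op 9 (commit): HEAD=exp@F [exp=F fix=D main=A work=A]
After op 10 (commit): HEAD=exp@G [exp=G fix=D main=A work=A]
After op 11 (commit): HEAD=exp@H [exp=H fix=D main=A work=A]
ancestors(exp=H): ['A', 'B', 'C', 'D', 'E', 'F', 'G', 'H']
ancestors(main=A): ['A']
common: ['A']

Answer: A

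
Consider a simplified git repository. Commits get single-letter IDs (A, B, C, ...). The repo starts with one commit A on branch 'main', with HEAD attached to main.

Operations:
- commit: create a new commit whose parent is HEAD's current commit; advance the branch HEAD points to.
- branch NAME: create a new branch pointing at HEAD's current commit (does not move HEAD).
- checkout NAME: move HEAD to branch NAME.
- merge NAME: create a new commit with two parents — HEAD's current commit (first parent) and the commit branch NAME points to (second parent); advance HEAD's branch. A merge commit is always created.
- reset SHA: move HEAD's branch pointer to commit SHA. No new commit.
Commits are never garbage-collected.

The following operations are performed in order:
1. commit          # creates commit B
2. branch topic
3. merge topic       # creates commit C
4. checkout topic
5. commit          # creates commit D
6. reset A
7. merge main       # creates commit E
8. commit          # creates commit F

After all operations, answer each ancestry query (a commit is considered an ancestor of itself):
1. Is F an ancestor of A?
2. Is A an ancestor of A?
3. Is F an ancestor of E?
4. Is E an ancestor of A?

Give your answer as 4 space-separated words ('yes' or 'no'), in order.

After op 1 (commit): HEAD=main@B [main=B]
After op 2 (branch): HEAD=main@B [main=B topic=B]
After op 3 (merge): HEAD=main@C [main=C topic=B]
After op 4 (checkout): HEAD=topic@B [main=C topic=B]
After op 5 (commit): HEAD=topic@D [main=C topic=D]
After op 6 (reset): HEAD=topic@A [main=C topic=A]
After op 7 (merge): HEAD=topic@E [main=C topic=E]
After op 8 (commit): HEAD=topic@F [main=C topic=F]
ancestors(A) = {A}; F in? no
ancestors(A) = {A}; A in? yes
ancestors(E) = {A,B,C,E}; F in? no
ancestors(A) = {A}; E in? no

Answer: no yes no no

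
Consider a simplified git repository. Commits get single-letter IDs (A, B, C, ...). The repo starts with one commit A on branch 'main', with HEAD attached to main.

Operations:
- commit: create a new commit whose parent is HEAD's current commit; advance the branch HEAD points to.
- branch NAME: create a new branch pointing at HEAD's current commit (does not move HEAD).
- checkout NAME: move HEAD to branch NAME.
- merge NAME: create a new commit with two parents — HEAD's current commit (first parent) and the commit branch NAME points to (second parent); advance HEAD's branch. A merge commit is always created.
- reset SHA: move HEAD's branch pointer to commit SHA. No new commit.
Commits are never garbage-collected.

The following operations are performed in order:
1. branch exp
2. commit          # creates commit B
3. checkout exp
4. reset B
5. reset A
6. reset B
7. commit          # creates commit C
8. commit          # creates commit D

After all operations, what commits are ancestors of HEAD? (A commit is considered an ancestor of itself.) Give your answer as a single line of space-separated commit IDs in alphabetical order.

After op 1 (branch): HEAD=main@A [exp=A main=A]
After op 2 (commit): HEAD=main@B [exp=A main=B]
After op 3 (checkout): HEAD=exp@A [exp=A main=B]
After op 4 (reset): HEAD=exp@B [exp=B main=B]
After op 5 (reset): HEAD=exp@A [exp=A main=B]
After op 6 (reset): HEAD=exp@B [exp=B main=B]
After op 7 (commit): HEAD=exp@C [exp=C main=B]
After op 8 (commit): HEAD=exp@D [exp=D main=B]

Answer: A B C D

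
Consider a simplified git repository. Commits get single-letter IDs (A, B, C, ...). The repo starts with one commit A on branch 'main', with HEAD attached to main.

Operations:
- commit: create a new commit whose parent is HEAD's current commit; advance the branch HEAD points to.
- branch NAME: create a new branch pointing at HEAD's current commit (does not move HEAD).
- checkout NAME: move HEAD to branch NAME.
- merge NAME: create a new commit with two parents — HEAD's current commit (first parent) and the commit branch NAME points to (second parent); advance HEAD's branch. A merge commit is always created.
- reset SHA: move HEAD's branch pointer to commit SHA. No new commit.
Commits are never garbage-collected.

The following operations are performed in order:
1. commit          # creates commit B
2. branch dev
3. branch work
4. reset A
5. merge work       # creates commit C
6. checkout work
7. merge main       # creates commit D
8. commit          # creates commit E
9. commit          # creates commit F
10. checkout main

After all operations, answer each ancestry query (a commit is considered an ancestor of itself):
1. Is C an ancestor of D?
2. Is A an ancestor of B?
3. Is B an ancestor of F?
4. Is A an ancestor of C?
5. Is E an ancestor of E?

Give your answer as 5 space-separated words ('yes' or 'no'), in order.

After op 1 (commit): HEAD=main@B [main=B]
After op 2 (branch): HEAD=main@B [dev=B main=B]
After op 3 (branch): HEAD=main@B [dev=B main=B work=B]
After op 4 (reset): HEAD=main@A [dev=B main=A work=B]
After op 5 (merge): HEAD=main@C [dev=B main=C work=B]
After op 6 (checkout): HEAD=work@B [dev=B main=C work=B]
After op 7 (merge): HEAD=work@D [dev=B main=C work=D]
After op 8 (commit): HEAD=work@E [dev=B main=C work=E]
After op 9 (commit): HEAD=work@F [dev=B main=C work=F]
After op 10 (checkout): HEAD=main@C [dev=B main=C work=F]
ancestors(D) = {A,B,C,D}; C in? yes
ancestors(B) = {A,B}; A in? yes
ancestors(F) = {A,B,C,D,E,F}; B in? yes
ancestors(C) = {A,B,C}; A in? yes
ancestors(E) = {A,B,C,D,E}; E in? yes

Answer: yes yes yes yes yes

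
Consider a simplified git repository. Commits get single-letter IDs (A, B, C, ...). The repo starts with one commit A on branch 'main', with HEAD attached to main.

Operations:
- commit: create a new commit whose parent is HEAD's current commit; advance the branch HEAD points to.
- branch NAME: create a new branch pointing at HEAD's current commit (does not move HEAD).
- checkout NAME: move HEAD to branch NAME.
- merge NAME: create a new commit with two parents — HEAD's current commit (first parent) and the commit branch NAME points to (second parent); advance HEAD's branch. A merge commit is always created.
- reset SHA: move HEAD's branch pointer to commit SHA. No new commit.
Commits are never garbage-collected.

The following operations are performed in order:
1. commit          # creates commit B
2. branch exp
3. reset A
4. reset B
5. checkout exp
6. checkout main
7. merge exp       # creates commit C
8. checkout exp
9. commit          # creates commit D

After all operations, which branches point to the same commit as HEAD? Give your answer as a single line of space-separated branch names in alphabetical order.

Answer: exp

Derivation:
After op 1 (commit): HEAD=main@B [main=B]
After op 2 (branch): HEAD=main@B [exp=B main=B]
After op 3 (reset): HEAD=main@A [exp=B main=A]
After op 4 (reset): HEAD=main@B [exp=B main=B]
After op 5 (checkout): HEAD=exp@B [exp=B main=B]
After op 6 (checkout): HEAD=main@B [exp=B main=B]
After op 7 (merge): HEAD=main@C [exp=B main=C]
After op 8 (checkout): HEAD=exp@B [exp=B main=C]
After op 9 (commit): HEAD=exp@D [exp=D main=C]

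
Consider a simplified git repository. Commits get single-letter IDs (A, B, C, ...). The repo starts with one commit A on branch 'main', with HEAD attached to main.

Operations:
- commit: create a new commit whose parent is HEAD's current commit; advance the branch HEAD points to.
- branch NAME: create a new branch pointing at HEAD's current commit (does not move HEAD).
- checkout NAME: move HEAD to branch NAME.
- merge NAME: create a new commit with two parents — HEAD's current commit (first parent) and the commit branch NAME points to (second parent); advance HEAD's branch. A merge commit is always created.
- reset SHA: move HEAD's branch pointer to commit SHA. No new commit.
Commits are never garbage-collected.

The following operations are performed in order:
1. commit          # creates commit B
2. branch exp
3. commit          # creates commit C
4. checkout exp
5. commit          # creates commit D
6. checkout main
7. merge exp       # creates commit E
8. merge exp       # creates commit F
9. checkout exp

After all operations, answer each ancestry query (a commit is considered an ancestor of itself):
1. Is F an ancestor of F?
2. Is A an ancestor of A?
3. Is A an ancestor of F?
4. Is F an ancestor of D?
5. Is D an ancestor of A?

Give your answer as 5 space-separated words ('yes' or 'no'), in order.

Answer: yes yes yes no no

Derivation:
After op 1 (commit): HEAD=main@B [main=B]
After op 2 (branch): HEAD=main@B [exp=B main=B]
After op 3 (commit): HEAD=main@C [exp=B main=C]
After op 4 (checkout): HEAD=exp@B [exp=B main=C]
After op 5 (commit): HEAD=exp@D [exp=D main=C]
After op 6 (checkout): HEAD=main@C [exp=D main=C]
After op 7 (merge): HEAD=main@E [exp=D main=E]
After op 8 (merge): HEAD=main@F [exp=D main=F]
After op 9 (checkout): HEAD=exp@D [exp=D main=F]
ancestors(F) = {A,B,C,D,E,F}; F in? yes
ancestors(A) = {A}; A in? yes
ancestors(F) = {A,B,C,D,E,F}; A in? yes
ancestors(D) = {A,B,D}; F in? no
ancestors(A) = {A}; D in? no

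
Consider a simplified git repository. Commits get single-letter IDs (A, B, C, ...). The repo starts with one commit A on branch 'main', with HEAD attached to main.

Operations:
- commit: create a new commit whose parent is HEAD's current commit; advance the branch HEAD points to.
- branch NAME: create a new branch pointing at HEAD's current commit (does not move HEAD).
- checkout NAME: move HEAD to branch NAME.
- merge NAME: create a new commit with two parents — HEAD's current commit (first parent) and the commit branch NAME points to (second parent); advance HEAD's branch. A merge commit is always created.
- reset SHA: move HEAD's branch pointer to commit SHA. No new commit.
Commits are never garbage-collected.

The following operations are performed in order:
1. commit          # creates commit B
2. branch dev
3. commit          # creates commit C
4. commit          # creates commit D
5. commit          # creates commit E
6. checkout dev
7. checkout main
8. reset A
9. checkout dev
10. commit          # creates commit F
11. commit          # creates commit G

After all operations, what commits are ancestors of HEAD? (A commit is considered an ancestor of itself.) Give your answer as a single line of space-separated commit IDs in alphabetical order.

After op 1 (commit): HEAD=main@B [main=B]
After op 2 (branch): HEAD=main@B [dev=B main=B]
After op 3 (commit): HEAD=main@C [dev=B main=C]
After op 4 (commit): HEAD=main@D [dev=B main=D]
After op 5 (commit): HEAD=main@E [dev=B main=E]
After op 6 (checkout): HEAD=dev@B [dev=B main=E]
After op 7 (checkout): HEAD=main@E [dev=B main=E]
After op 8 (reset): HEAD=main@A [dev=B main=A]
After op 9 (checkout): HEAD=dev@B [dev=B main=A]
After op 10 (commit): HEAD=dev@F [dev=F main=A]
After op 11 (commit): HEAD=dev@G [dev=G main=A]

Answer: A B F G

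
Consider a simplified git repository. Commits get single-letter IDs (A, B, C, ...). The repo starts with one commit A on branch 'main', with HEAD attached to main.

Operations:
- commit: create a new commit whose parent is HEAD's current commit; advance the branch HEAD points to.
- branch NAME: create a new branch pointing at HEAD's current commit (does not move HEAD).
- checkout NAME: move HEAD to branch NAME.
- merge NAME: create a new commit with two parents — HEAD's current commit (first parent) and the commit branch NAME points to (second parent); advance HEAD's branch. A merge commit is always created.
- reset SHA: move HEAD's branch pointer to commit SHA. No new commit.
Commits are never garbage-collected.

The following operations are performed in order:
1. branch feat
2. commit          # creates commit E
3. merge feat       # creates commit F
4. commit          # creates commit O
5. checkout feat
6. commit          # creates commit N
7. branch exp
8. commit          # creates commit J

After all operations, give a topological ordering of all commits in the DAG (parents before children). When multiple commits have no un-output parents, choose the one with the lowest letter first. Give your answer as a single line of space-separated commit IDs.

Answer: A E F N J O

Derivation:
After op 1 (branch): HEAD=main@A [feat=A main=A]
After op 2 (commit): HEAD=main@E [feat=A main=E]
After op 3 (merge): HEAD=main@F [feat=A main=F]
After op 4 (commit): HEAD=main@O [feat=A main=O]
After op 5 (checkout): HEAD=feat@A [feat=A main=O]
After op 6 (commit): HEAD=feat@N [feat=N main=O]
After op 7 (branch): HEAD=feat@N [exp=N feat=N main=O]
After op 8 (commit): HEAD=feat@J [exp=N feat=J main=O]
commit A: parents=[]
commit E: parents=['A']
commit F: parents=['E', 'A']
commit J: parents=['N']
commit N: parents=['A']
commit O: parents=['F']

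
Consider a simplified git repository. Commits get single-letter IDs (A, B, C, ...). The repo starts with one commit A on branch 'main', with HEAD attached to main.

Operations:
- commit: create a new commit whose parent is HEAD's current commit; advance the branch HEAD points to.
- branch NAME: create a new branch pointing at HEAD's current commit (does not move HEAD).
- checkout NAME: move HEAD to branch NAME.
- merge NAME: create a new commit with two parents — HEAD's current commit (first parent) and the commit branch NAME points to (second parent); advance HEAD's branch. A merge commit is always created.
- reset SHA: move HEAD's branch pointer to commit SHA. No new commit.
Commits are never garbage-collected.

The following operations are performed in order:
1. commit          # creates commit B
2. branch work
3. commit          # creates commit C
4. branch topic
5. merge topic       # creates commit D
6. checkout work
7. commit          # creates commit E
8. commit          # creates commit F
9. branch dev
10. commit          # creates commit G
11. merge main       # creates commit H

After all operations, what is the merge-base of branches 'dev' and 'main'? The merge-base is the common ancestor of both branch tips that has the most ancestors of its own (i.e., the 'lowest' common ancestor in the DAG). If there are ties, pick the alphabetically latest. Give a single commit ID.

Answer: B

Derivation:
After op 1 (commit): HEAD=main@B [main=B]
After op 2 (branch): HEAD=main@B [main=B work=B]
After op 3 (commit): HEAD=main@C [main=C work=B]
After op 4 (branch): HEAD=main@C [main=C topic=C work=B]
After op 5 (merge): HEAD=main@D [main=D topic=C work=B]
After op 6 (checkout): HEAD=work@B [main=D topic=C work=B]
After op 7 (commit): HEAD=work@E [main=D topic=C work=E]
After op 8 (commit): HEAD=work@F [main=D topic=C work=F]
After op 9 (branch): HEAD=work@F [dev=F main=D topic=C work=F]
After op 10 (commit): HEAD=work@G [dev=F main=D topic=C work=G]
After op 11 (merge): HEAD=work@H [dev=F main=D topic=C work=H]
ancestors(dev=F): ['A', 'B', 'E', 'F']
ancestors(main=D): ['A', 'B', 'C', 'D']
common: ['A', 'B']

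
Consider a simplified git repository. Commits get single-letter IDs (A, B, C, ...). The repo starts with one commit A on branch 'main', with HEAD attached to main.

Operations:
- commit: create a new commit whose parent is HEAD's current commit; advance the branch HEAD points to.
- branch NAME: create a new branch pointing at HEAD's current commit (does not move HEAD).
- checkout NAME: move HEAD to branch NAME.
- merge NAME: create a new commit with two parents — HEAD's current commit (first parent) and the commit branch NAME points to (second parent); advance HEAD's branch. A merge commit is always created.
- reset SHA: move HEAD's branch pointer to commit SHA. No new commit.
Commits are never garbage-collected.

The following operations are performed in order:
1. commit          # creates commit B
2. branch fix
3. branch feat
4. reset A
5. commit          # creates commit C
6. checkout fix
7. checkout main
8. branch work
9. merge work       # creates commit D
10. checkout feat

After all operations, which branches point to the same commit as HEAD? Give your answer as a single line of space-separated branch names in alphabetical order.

After op 1 (commit): HEAD=main@B [main=B]
After op 2 (branch): HEAD=main@B [fix=B main=B]
After op 3 (branch): HEAD=main@B [feat=B fix=B main=B]
After op 4 (reset): HEAD=main@A [feat=B fix=B main=A]
After op 5 (commit): HEAD=main@C [feat=B fix=B main=C]
After op 6 (checkout): HEAD=fix@B [feat=B fix=B main=C]
After op 7 (checkout): HEAD=main@C [feat=B fix=B main=C]
After op 8 (branch): HEAD=main@C [feat=B fix=B main=C work=C]
After op 9 (merge): HEAD=main@D [feat=B fix=B main=D work=C]
After op 10 (checkout): HEAD=feat@B [feat=B fix=B main=D work=C]

Answer: feat fix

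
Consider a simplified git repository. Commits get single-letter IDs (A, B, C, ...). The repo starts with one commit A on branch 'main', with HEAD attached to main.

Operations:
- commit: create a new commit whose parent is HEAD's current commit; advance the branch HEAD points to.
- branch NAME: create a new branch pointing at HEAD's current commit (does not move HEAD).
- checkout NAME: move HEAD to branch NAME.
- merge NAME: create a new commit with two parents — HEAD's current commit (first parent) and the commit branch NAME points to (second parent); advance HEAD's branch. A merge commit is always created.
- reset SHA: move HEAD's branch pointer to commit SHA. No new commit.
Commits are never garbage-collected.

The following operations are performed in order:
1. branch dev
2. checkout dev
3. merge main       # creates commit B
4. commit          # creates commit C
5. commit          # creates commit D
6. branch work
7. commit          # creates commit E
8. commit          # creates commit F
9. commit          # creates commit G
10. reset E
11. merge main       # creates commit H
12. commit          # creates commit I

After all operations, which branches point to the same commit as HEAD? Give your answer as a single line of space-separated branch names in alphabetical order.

Answer: dev

Derivation:
After op 1 (branch): HEAD=main@A [dev=A main=A]
After op 2 (checkout): HEAD=dev@A [dev=A main=A]
After op 3 (merge): HEAD=dev@B [dev=B main=A]
After op 4 (commit): HEAD=dev@C [dev=C main=A]
After op 5 (commit): HEAD=dev@D [dev=D main=A]
After op 6 (branch): HEAD=dev@D [dev=D main=A work=D]
After op 7 (commit): HEAD=dev@E [dev=E main=A work=D]
After op 8 (commit): HEAD=dev@F [dev=F main=A work=D]
After op 9 (commit): HEAD=dev@G [dev=G main=A work=D]
After op 10 (reset): HEAD=dev@E [dev=E main=A work=D]
After op 11 (merge): HEAD=dev@H [dev=H main=A work=D]
After op 12 (commit): HEAD=dev@I [dev=I main=A work=D]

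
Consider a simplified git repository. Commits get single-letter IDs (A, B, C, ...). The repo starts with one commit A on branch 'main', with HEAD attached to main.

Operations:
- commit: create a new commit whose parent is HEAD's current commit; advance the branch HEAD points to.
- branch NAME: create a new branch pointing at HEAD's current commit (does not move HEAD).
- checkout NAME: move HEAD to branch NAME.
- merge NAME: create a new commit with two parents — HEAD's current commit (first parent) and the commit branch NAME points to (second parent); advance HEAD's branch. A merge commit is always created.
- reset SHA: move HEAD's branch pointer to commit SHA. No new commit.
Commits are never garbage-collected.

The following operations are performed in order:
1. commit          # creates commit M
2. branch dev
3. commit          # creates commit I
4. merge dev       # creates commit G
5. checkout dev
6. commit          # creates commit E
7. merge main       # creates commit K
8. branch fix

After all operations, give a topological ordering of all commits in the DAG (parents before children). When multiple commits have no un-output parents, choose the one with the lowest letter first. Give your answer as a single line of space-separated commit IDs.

After op 1 (commit): HEAD=main@M [main=M]
After op 2 (branch): HEAD=main@M [dev=M main=M]
After op 3 (commit): HEAD=main@I [dev=M main=I]
After op 4 (merge): HEAD=main@G [dev=M main=G]
After op 5 (checkout): HEAD=dev@M [dev=M main=G]
After op 6 (commit): HEAD=dev@E [dev=E main=G]
After op 7 (merge): HEAD=dev@K [dev=K main=G]
After op 8 (branch): HEAD=dev@K [dev=K fix=K main=G]
commit A: parents=[]
commit E: parents=['M']
commit G: parents=['I', 'M']
commit I: parents=['M']
commit K: parents=['E', 'G']
commit M: parents=['A']

Answer: A M E I G K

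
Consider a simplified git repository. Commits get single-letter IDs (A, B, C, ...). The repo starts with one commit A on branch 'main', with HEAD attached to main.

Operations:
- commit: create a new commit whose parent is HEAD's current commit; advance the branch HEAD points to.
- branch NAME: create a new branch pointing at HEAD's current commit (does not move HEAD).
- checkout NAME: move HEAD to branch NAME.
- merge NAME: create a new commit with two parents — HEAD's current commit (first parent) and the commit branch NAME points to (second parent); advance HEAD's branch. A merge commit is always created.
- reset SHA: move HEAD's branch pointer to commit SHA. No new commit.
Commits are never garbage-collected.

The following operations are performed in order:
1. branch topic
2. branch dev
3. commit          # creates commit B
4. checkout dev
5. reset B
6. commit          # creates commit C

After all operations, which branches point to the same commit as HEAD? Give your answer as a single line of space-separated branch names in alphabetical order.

Answer: dev

Derivation:
After op 1 (branch): HEAD=main@A [main=A topic=A]
After op 2 (branch): HEAD=main@A [dev=A main=A topic=A]
After op 3 (commit): HEAD=main@B [dev=A main=B topic=A]
After op 4 (checkout): HEAD=dev@A [dev=A main=B topic=A]
After op 5 (reset): HEAD=dev@B [dev=B main=B topic=A]
After op 6 (commit): HEAD=dev@C [dev=C main=B topic=A]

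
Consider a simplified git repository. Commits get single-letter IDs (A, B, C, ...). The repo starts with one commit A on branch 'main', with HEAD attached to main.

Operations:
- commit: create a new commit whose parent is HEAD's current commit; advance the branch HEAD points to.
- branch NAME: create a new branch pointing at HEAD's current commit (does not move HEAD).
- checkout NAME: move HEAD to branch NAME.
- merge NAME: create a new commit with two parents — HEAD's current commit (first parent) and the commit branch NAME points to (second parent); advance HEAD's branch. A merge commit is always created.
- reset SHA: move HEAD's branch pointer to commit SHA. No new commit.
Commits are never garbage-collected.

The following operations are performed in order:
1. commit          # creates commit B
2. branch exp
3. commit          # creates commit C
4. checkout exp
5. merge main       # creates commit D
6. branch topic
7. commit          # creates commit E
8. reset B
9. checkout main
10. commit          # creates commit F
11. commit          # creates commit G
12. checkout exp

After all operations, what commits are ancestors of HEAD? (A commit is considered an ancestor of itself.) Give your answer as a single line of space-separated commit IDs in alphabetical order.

Answer: A B

Derivation:
After op 1 (commit): HEAD=main@B [main=B]
After op 2 (branch): HEAD=main@B [exp=B main=B]
After op 3 (commit): HEAD=main@C [exp=B main=C]
After op 4 (checkout): HEAD=exp@B [exp=B main=C]
After op 5 (merge): HEAD=exp@D [exp=D main=C]
After op 6 (branch): HEAD=exp@D [exp=D main=C topic=D]
After op 7 (commit): HEAD=exp@E [exp=E main=C topic=D]
After op 8 (reset): HEAD=exp@B [exp=B main=C topic=D]
After op 9 (checkout): HEAD=main@C [exp=B main=C topic=D]
After op 10 (commit): HEAD=main@F [exp=B main=F topic=D]
After op 11 (commit): HEAD=main@G [exp=B main=G topic=D]
After op 12 (checkout): HEAD=exp@B [exp=B main=G topic=D]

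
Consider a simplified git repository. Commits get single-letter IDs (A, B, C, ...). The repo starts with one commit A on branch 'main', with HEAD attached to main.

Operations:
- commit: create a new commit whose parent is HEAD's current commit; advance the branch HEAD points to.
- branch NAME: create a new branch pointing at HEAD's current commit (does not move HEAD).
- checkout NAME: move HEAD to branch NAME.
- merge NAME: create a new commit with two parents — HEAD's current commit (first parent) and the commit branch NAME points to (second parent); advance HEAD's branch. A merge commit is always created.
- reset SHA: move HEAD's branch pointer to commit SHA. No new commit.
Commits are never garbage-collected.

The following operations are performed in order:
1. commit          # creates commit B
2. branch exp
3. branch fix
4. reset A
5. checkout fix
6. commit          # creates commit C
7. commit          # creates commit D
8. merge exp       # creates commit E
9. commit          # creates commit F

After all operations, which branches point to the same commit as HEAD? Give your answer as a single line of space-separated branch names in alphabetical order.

After op 1 (commit): HEAD=main@B [main=B]
After op 2 (branch): HEAD=main@B [exp=B main=B]
After op 3 (branch): HEAD=main@B [exp=B fix=B main=B]
After op 4 (reset): HEAD=main@A [exp=B fix=B main=A]
After op 5 (checkout): HEAD=fix@B [exp=B fix=B main=A]
After op 6 (commit): HEAD=fix@C [exp=B fix=C main=A]
After op 7 (commit): HEAD=fix@D [exp=B fix=D main=A]
After op 8 (merge): HEAD=fix@E [exp=B fix=E main=A]
After op 9 (commit): HEAD=fix@F [exp=B fix=F main=A]

Answer: fix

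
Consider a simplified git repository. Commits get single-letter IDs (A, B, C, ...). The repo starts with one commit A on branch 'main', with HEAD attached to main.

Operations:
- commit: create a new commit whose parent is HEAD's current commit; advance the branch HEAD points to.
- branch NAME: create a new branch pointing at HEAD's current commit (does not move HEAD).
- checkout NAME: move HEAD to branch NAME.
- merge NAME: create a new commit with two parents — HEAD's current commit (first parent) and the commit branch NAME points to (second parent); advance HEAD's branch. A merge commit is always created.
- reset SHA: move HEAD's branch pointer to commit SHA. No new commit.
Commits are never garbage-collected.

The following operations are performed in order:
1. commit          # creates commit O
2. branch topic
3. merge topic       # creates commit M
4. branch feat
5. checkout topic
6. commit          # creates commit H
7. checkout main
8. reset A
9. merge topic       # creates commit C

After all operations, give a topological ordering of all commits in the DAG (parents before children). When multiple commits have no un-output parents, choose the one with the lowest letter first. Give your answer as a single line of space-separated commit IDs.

After op 1 (commit): HEAD=main@O [main=O]
After op 2 (branch): HEAD=main@O [main=O topic=O]
After op 3 (merge): HEAD=main@M [main=M topic=O]
After op 4 (branch): HEAD=main@M [feat=M main=M topic=O]
After op 5 (checkout): HEAD=topic@O [feat=M main=M topic=O]
After op 6 (commit): HEAD=topic@H [feat=M main=M topic=H]
After op 7 (checkout): HEAD=main@M [feat=M main=M topic=H]
After op 8 (reset): HEAD=main@A [feat=M main=A topic=H]
After op 9 (merge): HEAD=main@C [feat=M main=C topic=H]
commit A: parents=[]
commit C: parents=['A', 'H']
commit H: parents=['O']
commit M: parents=['O', 'O']
commit O: parents=['A']

Answer: A O H C M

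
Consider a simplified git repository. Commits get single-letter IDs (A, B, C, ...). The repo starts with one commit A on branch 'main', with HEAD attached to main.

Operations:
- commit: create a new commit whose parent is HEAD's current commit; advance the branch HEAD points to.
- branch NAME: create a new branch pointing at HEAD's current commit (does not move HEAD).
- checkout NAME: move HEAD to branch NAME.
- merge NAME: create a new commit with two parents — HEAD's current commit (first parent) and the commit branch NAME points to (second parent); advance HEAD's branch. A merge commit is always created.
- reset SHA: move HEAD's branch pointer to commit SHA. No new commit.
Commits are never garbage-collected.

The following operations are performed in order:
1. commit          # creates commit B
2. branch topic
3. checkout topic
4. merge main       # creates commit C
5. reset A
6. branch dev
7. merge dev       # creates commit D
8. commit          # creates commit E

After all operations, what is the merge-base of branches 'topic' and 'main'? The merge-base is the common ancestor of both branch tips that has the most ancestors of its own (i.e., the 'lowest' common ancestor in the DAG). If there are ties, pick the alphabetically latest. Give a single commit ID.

After op 1 (commit): HEAD=main@B [main=B]
After op 2 (branch): HEAD=main@B [main=B topic=B]
After op 3 (checkout): HEAD=topic@B [main=B topic=B]
After op 4 (merge): HEAD=topic@C [main=B topic=C]
After op 5 (reset): HEAD=topic@A [main=B topic=A]
After op 6 (branch): HEAD=topic@A [dev=A main=B topic=A]
After op 7 (merge): HEAD=topic@D [dev=A main=B topic=D]
After op 8 (commit): HEAD=topic@E [dev=A main=B topic=E]
ancestors(topic=E): ['A', 'D', 'E']
ancestors(main=B): ['A', 'B']
common: ['A']

Answer: A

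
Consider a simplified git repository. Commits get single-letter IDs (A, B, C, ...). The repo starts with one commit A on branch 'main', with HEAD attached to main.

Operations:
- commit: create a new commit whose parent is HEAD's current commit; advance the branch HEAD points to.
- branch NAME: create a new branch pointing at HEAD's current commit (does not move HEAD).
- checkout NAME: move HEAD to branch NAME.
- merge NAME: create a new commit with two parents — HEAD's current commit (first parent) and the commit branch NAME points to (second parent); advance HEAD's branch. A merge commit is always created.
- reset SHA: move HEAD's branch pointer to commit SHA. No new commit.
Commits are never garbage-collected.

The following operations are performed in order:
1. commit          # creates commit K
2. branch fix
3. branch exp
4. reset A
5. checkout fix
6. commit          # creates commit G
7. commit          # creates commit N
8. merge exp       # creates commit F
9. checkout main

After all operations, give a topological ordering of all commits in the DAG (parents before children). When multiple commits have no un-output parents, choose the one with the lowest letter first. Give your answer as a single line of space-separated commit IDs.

After op 1 (commit): HEAD=main@K [main=K]
After op 2 (branch): HEAD=main@K [fix=K main=K]
After op 3 (branch): HEAD=main@K [exp=K fix=K main=K]
After op 4 (reset): HEAD=main@A [exp=K fix=K main=A]
After op 5 (checkout): HEAD=fix@K [exp=K fix=K main=A]
After op 6 (commit): HEAD=fix@G [exp=K fix=G main=A]
After op 7 (commit): HEAD=fix@N [exp=K fix=N main=A]
After op 8 (merge): HEAD=fix@F [exp=K fix=F main=A]
After op 9 (checkout): HEAD=main@A [exp=K fix=F main=A]
commit A: parents=[]
commit F: parents=['N', 'K']
commit G: parents=['K']
commit K: parents=['A']
commit N: parents=['G']

Answer: A K G N F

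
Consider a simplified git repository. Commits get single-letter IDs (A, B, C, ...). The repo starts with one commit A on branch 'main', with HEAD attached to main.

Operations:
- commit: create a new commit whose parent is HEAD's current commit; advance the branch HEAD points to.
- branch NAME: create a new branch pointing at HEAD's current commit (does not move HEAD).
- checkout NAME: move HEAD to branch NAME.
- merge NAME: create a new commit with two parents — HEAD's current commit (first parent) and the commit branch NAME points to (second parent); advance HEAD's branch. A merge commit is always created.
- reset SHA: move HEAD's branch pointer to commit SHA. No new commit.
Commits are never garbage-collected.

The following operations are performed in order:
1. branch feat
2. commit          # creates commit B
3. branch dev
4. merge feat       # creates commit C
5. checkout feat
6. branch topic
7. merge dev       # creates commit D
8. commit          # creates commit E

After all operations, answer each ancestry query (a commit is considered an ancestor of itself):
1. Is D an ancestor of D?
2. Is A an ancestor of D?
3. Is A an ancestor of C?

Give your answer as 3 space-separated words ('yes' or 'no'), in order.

Answer: yes yes yes

Derivation:
After op 1 (branch): HEAD=main@A [feat=A main=A]
After op 2 (commit): HEAD=main@B [feat=A main=B]
After op 3 (branch): HEAD=main@B [dev=B feat=A main=B]
After op 4 (merge): HEAD=main@C [dev=B feat=A main=C]
After op 5 (checkout): HEAD=feat@A [dev=B feat=A main=C]
After op 6 (branch): HEAD=feat@A [dev=B feat=A main=C topic=A]
After op 7 (merge): HEAD=feat@D [dev=B feat=D main=C topic=A]
After op 8 (commit): HEAD=feat@E [dev=B feat=E main=C topic=A]
ancestors(D) = {A,B,D}; D in? yes
ancestors(D) = {A,B,D}; A in? yes
ancestors(C) = {A,B,C}; A in? yes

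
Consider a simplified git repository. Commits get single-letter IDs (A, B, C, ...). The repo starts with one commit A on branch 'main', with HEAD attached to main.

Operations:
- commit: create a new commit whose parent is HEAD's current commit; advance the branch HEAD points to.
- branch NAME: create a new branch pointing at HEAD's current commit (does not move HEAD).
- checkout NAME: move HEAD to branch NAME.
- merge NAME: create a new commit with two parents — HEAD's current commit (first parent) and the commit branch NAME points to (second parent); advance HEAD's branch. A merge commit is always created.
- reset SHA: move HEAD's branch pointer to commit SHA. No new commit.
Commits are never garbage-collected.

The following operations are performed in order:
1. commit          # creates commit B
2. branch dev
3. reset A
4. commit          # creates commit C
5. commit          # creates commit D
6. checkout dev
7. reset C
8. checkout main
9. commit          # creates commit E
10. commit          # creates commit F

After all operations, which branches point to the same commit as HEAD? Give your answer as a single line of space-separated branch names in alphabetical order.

Answer: main

Derivation:
After op 1 (commit): HEAD=main@B [main=B]
After op 2 (branch): HEAD=main@B [dev=B main=B]
After op 3 (reset): HEAD=main@A [dev=B main=A]
After op 4 (commit): HEAD=main@C [dev=B main=C]
After op 5 (commit): HEAD=main@D [dev=B main=D]
After op 6 (checkout): HEAD=dev@B [dev=B main=D]
After op 7 (reset): HEAD=dev@C [dev=C main=D]
After op 8 (checkout): HEAD=main@D [dev=C main=D]
After op 9 (commit): HEAD=main@E [dev=C main=E]
After op 10 (commit): HEAD=main@F [dev=C main=F]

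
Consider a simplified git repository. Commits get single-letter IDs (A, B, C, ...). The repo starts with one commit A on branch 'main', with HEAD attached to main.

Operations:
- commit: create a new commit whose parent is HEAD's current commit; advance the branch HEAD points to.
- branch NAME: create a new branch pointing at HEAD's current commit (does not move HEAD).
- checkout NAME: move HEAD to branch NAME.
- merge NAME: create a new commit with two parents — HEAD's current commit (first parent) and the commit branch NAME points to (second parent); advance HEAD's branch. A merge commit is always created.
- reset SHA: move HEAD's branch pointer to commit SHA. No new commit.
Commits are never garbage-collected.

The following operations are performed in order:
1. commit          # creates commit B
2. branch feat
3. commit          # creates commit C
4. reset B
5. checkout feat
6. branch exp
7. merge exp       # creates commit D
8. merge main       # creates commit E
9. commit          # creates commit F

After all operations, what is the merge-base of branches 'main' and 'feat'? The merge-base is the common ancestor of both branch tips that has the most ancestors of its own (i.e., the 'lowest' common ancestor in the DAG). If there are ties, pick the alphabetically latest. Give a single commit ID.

After op 1 (commit): HEAD=main@B [main=B]
After op 2 (branch): HEAD=main@B [feat=B main=B]
After op 3 (commit): HEAD=main@C [feat=B main=C]
After op 4 (reset): HEAD=main@B [feat=B main=B]
After op 5 (checkout): HEAD=feat@B [feat=B main=B]
After op 6 (branch): HEAD=feat@B [exp=B feat=B main=B]
After op 7 (merge): HEAD=feat@D [exp=B feat=D main=B]
After op 8 (merge): HEAD=feat@E [exp=B feat=E main=B]
After op 9 (commit): HEAD=feat@F [exp=B feat=F main=B]
ancestors(main=B): ['A', 'B']
ancestors(feat=F): ['A', 'B', 'D', 'E', 'F']
common: ['A', 'B']

Answer: B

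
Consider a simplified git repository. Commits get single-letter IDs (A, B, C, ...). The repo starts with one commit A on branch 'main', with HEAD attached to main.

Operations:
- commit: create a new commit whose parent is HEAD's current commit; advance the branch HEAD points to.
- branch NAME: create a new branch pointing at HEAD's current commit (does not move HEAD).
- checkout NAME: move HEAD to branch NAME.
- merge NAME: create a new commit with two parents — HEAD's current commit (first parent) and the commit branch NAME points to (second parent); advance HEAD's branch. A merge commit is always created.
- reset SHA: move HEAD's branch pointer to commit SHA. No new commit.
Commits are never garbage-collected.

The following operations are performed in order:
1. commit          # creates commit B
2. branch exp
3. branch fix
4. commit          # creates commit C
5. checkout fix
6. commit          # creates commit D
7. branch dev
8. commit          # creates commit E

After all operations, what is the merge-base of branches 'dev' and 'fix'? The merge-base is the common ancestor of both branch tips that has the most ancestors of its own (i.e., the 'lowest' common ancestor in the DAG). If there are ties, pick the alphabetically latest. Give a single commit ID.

Answer: D

Derivation:
After op 1 (commit): HEAD=main@B [main=B]
After op 2 (branch): HEAD=main@B [exp=B main=B]
After op 3 (branch): HEAD=main@B [exp=B fix=B main=B]
After op 4 (commit): HEAD=main@C [exp=B fix=B main=C]
After op 5 (checkout): HEAD=fix@B [exp=B fix=B main=C]
After op 6 (commit): HEAD=fix@D [exp=B fix=D main=C]
After op 7 (branch): HEAD=fix@D [dev=D exp=B fix=D main=C]
After op 8 (commit): HEAD=fix@E [dev=D exp=B fix=E main=C]
ancestors(dev=D): ['A', 'B', 'D']
ancestors(fix=E): ['A', 'B', 'D', 'E']
common: ['A', 'B', 'D']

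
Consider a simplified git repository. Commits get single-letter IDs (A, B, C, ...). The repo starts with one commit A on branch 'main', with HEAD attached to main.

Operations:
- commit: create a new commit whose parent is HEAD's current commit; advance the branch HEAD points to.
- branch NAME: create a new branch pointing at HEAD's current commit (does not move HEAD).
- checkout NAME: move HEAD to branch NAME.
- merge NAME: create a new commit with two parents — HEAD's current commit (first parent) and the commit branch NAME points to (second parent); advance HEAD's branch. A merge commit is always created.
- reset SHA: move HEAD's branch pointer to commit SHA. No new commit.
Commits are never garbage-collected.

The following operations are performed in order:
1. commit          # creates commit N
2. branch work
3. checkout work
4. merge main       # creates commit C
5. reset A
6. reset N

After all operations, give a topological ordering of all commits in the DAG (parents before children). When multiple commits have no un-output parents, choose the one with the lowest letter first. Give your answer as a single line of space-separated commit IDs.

Answer: A N C

Derivation:
After op 1 (commit): HEAD=main@N [main=N]
After op 2 (branch): HEAD=main@N [main=N work=N]
After op 3 (checkout): HEAD=work@N [main=N work=N]
After op 4 (merge): HEAD=work@C [main=N work=C]
After op 5 (reset): HEAD=work@A [main=N work=A]
After op 6 (reset): HEAD=work@N [main=N work=N]
commit A: parents=[]
commit C: parents=['N', 'N']
commit N: parents=['A']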